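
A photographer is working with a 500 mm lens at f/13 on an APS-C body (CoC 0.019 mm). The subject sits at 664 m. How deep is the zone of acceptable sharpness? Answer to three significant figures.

Hyperfocal distance H = f²/(N·c) + f = 500²/(13 × 0.019) + 500 = 250000/0.247 + 500 ≈ 1012645.7 mm ≈ 1013 m.
Near limit Dn = s·(H − f)/(H + s − 2f) = 664000 × (1012645.7 − 500) / (1012645.7 + 664000 − 2 × 500) = 664000 × 1012145.7 / 1675645.7 ≈ 401078 mm.
Far limit Df = s·(H − f)/(H − s) = 664000 × (1012645.7 − 500) / (1012645.7 − 664000) = 664000 × 1012145.7 / 348645.7 ≈ 1927644 mm.
Depth of field = Df − Dn = 1927644 − 401078 ≈ 1526566 mm ≈ 1530 m.

1530 m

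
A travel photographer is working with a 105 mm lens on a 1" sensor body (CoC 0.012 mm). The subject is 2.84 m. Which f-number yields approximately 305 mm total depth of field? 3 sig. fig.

Write h = H − f = f²/(N·c). The thin-lens limits are Dn = s·h/(h + (s−f)) and Df = s·h/(h − (s−f)), so DoF = Df − Dn = 2·s·(s−f)·h / (h² − (s−f)²).
That is a quadratic in h: DoF·h² − 2·s·(s−f)·h − DoF·(s−f)² = 0 ⇒ h = (s−f)·(s + √(s² + DoF²)) / DoF = 2735 × (2840 + √(2840² + 305²)) / 305 = 2735 × (2840 + 2856.33) / 305 ≈ 51080 mm.
Then N = f²/(c·h) = 105² / (0.012 × 51080) = 11025 / 612.96 ≈ 18.

f/18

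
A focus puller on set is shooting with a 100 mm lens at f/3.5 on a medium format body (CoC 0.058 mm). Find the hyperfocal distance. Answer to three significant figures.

49.4 m

Hyperfocal distance H = f²/(N·c) + f = 100²/(3.5 × 0.058) + 100 = 10000/0.203 + 100 ≈ 49361.1 mm ≈ 49.4 m.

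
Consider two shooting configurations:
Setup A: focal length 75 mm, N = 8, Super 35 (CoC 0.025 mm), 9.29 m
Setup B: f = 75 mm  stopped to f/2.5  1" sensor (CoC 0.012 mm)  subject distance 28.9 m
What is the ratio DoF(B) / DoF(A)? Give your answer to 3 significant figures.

1.33

Setup A: H = 75²/(8×0.025) + 75 ≈ 28200.0 mm; DoF = Df − Dn = 13817.1 − 6997.4 ≈ 6819.7 mm.
Setup B: H = 75²/(2.5×0.012) + 75 ≈ 187575.0 mm; DoF = Df − Dn = 34150.0 − 25049.1 ≈ 9100.9 mm.
Ratio = 9100.9 / 6819.7 ≈ 1.33.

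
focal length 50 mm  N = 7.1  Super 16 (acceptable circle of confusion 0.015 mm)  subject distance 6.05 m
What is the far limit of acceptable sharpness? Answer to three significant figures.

8.13 m

Hyperfocal distance H = f²/(N·c) + f = 50²/(7.1 × 0.015) + 50 = 2500/0.1065 + 50 ≈ 23524.2 mm ≈ 23.52 m.
Far limit Df = s·(H − f)/(H − s) = 6050 × (23524.2 − 50) / (23524.2 − 6050) = 6050 × 23474.2 / 17474.2 ≈ 8127.4 mm ≈ 8.13 m.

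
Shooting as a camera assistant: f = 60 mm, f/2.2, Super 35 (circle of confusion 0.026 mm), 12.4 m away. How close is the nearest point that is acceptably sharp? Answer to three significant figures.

Hyperfocal distance H = f²/(N·c) + f = 60²/(2.2 × 0.026) + 60 = 3600/0.0572 + 60 ≈ 62997.1 mm ≈ 63.00 m.
Near limit Dn = s·(H − f)/(H + s − 2f) = 12400 × (62997.1 − 60) / (62997.1 + 12400 − 2 × 60) = 12400 × 62937.1 / 75277.1 ≈ 10367 mm ≈ 10.4 m.

10.4 m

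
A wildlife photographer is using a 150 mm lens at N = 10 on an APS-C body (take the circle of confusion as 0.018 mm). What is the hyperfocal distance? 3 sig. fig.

Hyperfocal distance H = f²/(N·c) + f = 150²/(10 × 0.018) + 150 = 22500/0.18 + 150 ≈ 125150.0 mm ≈ 125 m.

125 m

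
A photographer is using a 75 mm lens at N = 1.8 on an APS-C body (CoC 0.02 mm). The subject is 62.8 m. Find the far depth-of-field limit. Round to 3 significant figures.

Hyperfocal distance H = f²/(N·c) + f = 75²/(1.8 × 0.02) + 75 = 5625/0.036 + 75 ≈ 156325.0 mm ≈ 156.3 m.
Far limit Df = s·(H − f)/(H − s) = 62800 × (156325.0 − 75) / (156325.0 − 62800) = 62800 × 156250.0 / 93525.0 ≈ 104918 mm ≈ 105 m.

105 m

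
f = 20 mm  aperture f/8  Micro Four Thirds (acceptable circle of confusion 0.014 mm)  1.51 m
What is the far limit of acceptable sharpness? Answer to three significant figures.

2.59 m

Hyperfocal distance H = f²/(N·c) + f = 20²/(8 × 0.014) + 20 = 400/0.112 + 20 ≈ 3591.4 mm ≈ 3.591 m.
Far limit Df = s·(H − f)/(H − s) = 1510 × (3591.4 − 20) / (3591.4 − 1510) = 1510 × 3571.4 / 2081.4 ≈ 2590.9 mm ≈ 2.59 m.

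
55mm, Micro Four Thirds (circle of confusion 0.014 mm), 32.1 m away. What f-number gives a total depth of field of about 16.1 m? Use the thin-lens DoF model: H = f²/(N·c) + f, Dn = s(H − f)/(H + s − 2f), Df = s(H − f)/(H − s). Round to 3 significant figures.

Write h = H − f = f²/(N·c). The thin-lens limits are Dn = s·h/(h + (s−f)) and Df = s·h/(h − (s−f)), so DoF = Df − Dn = 2·s·(s−f)·h / (h² − (s−f)²).
That is a quadratic in h: DoF·h² − 2·s·(s−f)·h − DoF·(s−f)² = 0 ⇒ h = (s−f)·(s + √(s² + DoF²)) / DoF = 32045 × (32100 + √(32100² + 16100²)) / 16100 = 32045 × (32100 + 35911.3) / 16100 ≈ 135368 mm.
Then N = f²/(c·h) = 55² / (0.014 × 135368) = 3025 / 1895.1 ≈ 1.60.

f/1.60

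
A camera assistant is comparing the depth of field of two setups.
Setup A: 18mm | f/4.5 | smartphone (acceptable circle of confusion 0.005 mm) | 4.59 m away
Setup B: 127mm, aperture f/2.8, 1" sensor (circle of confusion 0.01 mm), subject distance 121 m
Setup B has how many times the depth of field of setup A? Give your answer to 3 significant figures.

16.4

Setup A: H = 18²/(4.5×0.005) + 18 ≈ 14418.0 mm; DoF = Df − Dn = 6725.3 − 3483.9 ≈ 3241.4 mm.
Setup B: H = 127²/(2.8×0.01) + 127 ≈ 576162.7 mm; DoF = Df − Dn = 153133 − 100014 ≈ 53119 mm.
Ratio = 53119 / 3241.4 ≈ 16.4.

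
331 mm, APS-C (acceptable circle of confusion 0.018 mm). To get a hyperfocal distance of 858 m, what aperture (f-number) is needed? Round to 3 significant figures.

Rearrange H = f²/(N·c) + f for N: N = f² / ((H − f)·c).
N = 331² / ((858000 − 331) × 0.018) = 109561 / 15438 ≈ 7.10.

f/7.10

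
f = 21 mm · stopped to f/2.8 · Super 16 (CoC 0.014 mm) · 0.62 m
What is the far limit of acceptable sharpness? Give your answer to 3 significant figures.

0.655 m

Hyperfocal distance H = f²/(N·c) + f = 21²/(2.8 × 0.014) + 21 = 441/0.0392 + 21 ≈ 11271.0 mm ≈ 11.27 m.
Far limit Df = s·(H − f)/(H − s) = 620 × (11271.0 − 21) / (11271.0 − 620) = 620 × 11250.0 / 10651.0 ≈ 654.87 mm ≈ 0.655 m.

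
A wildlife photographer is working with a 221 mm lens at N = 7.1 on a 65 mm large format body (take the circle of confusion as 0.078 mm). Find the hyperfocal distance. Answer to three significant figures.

88.4 m

Hyperfocal distance H = f²/(N·c) + f = 221²/(7.1 × 0.078) + 221 = 48841/0.5538 + 221 ≈ 88413.5 mm ≈ 88.4 m.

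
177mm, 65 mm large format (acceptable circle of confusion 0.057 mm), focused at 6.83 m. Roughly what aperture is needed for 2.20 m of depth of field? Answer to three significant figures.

Write h = H − f = f²/(N·c). The thin-lens limits are Dn = s·h/(h + (s−f)) and Df = s·h/(h − (s−f)), so DoF = Df − Dn = 2·s·(s−f)·h / (h² − (s−f)²).
That is a quadratic in h: DoF·h² − 2·s·(s−f)·h − DoF·(s−f)² = 0 ⇒ h = (s−f)·(s + √(s² + DoF²)) / DoF = 6653 × (6830 + √(6830² + 2200²)) / 2200 = 6653 × (6830 + 7175.58) / 2200 ≈ 42354 mm.
Then N = f²/(c·h) = 177² / (0.057 × 42354) = 31329 / 2414.2 ≈ 13.

f/13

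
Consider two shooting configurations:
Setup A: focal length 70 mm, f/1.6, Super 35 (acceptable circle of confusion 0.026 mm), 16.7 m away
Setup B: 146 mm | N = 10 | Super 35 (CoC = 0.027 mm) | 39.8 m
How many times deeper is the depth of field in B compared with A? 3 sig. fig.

Setup A: H = 70²/(1.6×0.026) + 70 ≈ 117858.5 mm; DoF = Df − Dn = 19445.4 − 14633.9 ≈ 4811.5 mm.
Setup B: H = 146²/(10×0.027) + 146 ≈ 79094.1 mm; DoF = Df − Dn = 79964 − 26493 ≈ 53471 mm.
Ratio = 53471 / 4811.5 ≈ 11.1.

11.1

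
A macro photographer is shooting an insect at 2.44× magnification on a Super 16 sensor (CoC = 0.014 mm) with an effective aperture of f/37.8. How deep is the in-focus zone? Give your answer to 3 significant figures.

0.178 mm

At magnification m, DoF ≈ 2·N_eff·c/m² = 2 × 37.8 × 0.014 / 2.44² = 1.058 / 5.954 ≈ 0.178 mm.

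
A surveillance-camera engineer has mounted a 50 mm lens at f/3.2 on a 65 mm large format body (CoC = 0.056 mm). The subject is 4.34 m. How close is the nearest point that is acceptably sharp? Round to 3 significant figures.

3.32 m

Hyperfocal distance H = f²/(N·c) + f = 50²/(3.2 × 0.056) + 50 = 2500/0.1792 + 50 ≈ 14000.9 mm ≈ 14.00 m.
Near limit Dn = s·(H − f)/(H + s − 2f) = 4340 × (14000.9 − 50) / (14000.9 + 4340 − 2 × 50) = 4340 × 13950.9 / 18240.9 ≈ 3319.3 mm ≈ 3.32 m.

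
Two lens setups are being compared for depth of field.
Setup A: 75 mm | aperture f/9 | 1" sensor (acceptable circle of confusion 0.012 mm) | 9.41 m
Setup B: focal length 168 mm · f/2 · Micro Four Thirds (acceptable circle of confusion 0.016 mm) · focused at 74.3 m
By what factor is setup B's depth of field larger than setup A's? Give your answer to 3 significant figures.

Setup A: H = 75²/(9×0.012) + 75 ≈ 52158.3 mm; DoF = Df − Dn = 11464.9 − 7979.8 ≈ 3485.1 mm.
Setup B: H = 168²/(2×0.016) + 168 ≈ 882168.0 mm; DoF = Df − Dn = 81118 − 68539 ≈ 12579 mm.
Ratio = 12579 / 3485.1 ≈ 3.61.

3.61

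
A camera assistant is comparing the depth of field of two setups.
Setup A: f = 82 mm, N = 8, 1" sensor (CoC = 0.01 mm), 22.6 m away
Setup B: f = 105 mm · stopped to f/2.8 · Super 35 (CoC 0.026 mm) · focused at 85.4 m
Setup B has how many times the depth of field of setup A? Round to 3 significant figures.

10.8

Setup A: H = 82²/(8×0.01) + 82 ≈ 84132.0 mm; DoF = Df − Dn = 30871 − 17825 ≈ 13046 mm.
Setup B: H = 105²/(2.8×0.026) + 105 ≈ 151547.3 mm; DoF = Df − Dn = 195521 − 54631 ≈ 140890 mm.
Ratio = 140890 / 13046 ≈ 10.8.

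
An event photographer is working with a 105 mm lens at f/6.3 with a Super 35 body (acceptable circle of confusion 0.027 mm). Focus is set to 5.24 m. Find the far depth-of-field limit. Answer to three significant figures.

Hyperfocal distance H = f²/(N·c) + f = 105²/(6.3 × 0.027) + 105 = 11025/0.1701 + 105 ≈ 64919.8 mm ≈ 64.92 m.
Far limit Df = s·(H − f)/(H − s) = 5240 × (64919.8 − 105) / (64919.8 − 5240) = 5240 × 64814.8 / 59679.8 ≈ 5690.9 mm ≈ 5.69 m.

5.69 m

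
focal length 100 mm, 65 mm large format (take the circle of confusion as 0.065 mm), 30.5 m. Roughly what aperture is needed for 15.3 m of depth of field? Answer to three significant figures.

f/1.20

Write h = H − f = f²/(N·c). The thin-lens limits are Dn = s·h/(h + (s−f)) and Df = s·h/(h − (s−f)), so DoF = Df − Dn = 2·s·(s−f)·h / (h² − (s−f)²).
That is a quadratic in h: DoF·h² − 2·s·(s−f)·h − DoF·(s−f)² = 0 ⇒ h = (s−f)·(s + √(s² + DoF²)) / DoF = 30400 × (30500 + √(30500² + 15300²)) / 15300 = 30400 × (30500 + 34122.4) / 15300 ≈ 128400 mm.
Then N = f²/(c·h) = 100² / (0.065 × 128400) = 10000 / 8346.0 ≈ 1.20.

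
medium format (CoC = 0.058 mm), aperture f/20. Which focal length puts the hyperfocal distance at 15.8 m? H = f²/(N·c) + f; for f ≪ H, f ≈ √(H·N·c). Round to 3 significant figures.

135 mm

From H = f²/(N·c) + f, with f ≪ H: f ≈ √(H·N·c) = √(15800 × 20 × 0.058) = √18328 ≈ 135.4 mm.
The +f correction barely moves this — solving exactly, f² + N·c·f − N·c·H = 0 ⇒ f = (−N·c + √((N·c)² + 4·N·c·H))/2 = (−1.16 + √73313)/2 ≈ 134.80 mm, so f ≈ 135 mm.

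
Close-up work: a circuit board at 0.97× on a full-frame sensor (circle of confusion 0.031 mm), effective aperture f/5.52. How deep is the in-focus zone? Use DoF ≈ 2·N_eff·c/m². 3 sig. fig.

At magnification m, DoF ≈ 2·N_eff·c/m² = 2 × 5.52 × 0.031 / 0.97² = 0.3422 / 0.9409 ≈ 0.364 mm.

0.364 mm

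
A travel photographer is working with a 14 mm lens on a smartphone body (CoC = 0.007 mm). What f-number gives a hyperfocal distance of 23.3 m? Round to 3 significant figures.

f/1.20

Rearrange H = f²/(N·c) + f for N: N = f² / ((H − f)·c).
N = 14² / ((23300 − 14) × 0.007) = 196 / 163.0 ≈ 1.20.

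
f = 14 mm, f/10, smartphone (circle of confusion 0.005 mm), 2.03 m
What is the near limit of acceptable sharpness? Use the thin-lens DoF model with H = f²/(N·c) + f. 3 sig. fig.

1.34 m

Hyperfocal distance H = f²/(N·c) + f = 14²/(10 × 0.005) + 14 = 196/0.05 + 14 ≈ 3934.0 mm ≈ 3.934 m.
Near limit Dn = s·(H − f)/(H + s − 2f) = 2030 × (3934.0 − 14) / (3934.0 + 2030 − 2 × 14) = 2030 × 3920.0 / 5936.0 ≈ 1340.6 mm ≈ 1.34 m.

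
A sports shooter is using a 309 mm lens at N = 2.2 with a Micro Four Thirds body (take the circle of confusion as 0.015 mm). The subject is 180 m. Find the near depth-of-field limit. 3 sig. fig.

169 m

Hyperfocal distance H = f²/(N·c) + f = 309²/(2.2 × 0.015) + 309 = 95481/0.033 + 309 ≈ 2893672.6 mm ≈ 2894 m.
Near limit Dn = s·(H − f)/(H + s − 2f) = 180000 × (2893672.6 − 309) / (2893672.6 + 180000 − 2 × 309) = 180000 × 2893363.6 / 3073054.6 ≈ 169475 mm ≈ 169 m.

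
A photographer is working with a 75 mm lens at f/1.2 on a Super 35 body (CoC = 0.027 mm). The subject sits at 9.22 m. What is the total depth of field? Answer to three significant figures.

0.974 m

Hyperfocal distance H = f²/(N·c) + f = 75²/(1.2 × 0.027) + 75 = 5625/0.0324 + 75 ≈ 173686.1 mm ≈ 173.7 m.
Near limit Dn = s·(H − f)/(H + s − 2f) = 9220 × (173686.1 − 75) / (173686.1 + 9220 − 2 × 75) = 9220 × 173611.1 / 182756.1 ≈ 8758.64 mm.
Far limit Df = s·(H − f)/(H − s) = 9220 × (173686.1 − 75) / (173686.1 − 9220) = 9220 × 173611.1 / 164466.1 ≈ 9732.67 mm.
Depth of field = Df − Dn = 9732.67 − 8758.64 ≈ 974.03 mm ≈ 0.974 m.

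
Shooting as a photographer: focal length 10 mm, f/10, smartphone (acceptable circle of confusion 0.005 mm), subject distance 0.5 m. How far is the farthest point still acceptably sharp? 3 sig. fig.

Hyperfocal distance H = f²/(N·c) + f = 10²/(10 × 0.005) + 10 = 100/0.05 + 10 ≈ 2010.0 mm ≈ 2.010 m.
Far limit Df = s·(H − f)/(H − s) = 500 × (2010.0 − 10) / (2010.0 − 500) = 500 × 2000.0 / 1510.0 ≈ 662.25 mm ≈ 0.662 m.

0.662 m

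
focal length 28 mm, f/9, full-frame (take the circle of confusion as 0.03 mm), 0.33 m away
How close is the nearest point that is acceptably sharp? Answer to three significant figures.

Hyperfocal distance H = f²/(N·c) + f = 28²/(9 × 0.03) + 28 = 784/0.27 + 28 ≈ 2931.7 mm ≈ 2.932 m.
Near limit Dn = s·(H − f)/(H + s − 2f) = 330 × (2931.7 − 28) / (2931.7 + 330 − 2 × 28) = 330 × 2903.7 / 3205.7 ≈ 298.91 mm.

299 mm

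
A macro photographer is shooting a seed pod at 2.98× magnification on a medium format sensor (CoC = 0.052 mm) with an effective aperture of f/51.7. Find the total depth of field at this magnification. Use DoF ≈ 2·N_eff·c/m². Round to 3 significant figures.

0.605 mm

At magnification m, DoF ≈ 2·N_eff·c/m² = 2 × 51.7 × 0.052 / 2.98² = 5.377 / 8.88 ≈ 0.605 mm.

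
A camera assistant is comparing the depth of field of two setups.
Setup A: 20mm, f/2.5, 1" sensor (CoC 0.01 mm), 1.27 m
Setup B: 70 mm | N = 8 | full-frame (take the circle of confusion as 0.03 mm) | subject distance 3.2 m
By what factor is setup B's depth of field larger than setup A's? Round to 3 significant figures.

Setup A: H = 20²/(2.5×0.01) + 20 ≈ 16020.0 mm; DoF = Df − Dn = 1377.63 − 1177.97 ≈ 199.66 mm.
Setup B: H = 70²/(8×0.03) + 70 ≈ 20486.7 mm; DoF = Df − Dn = 3779.4 − 2774.6 ≈ 1004.8 mm.
Ratio = 1004.8 / 199.66 ≈ 5.03.

5.03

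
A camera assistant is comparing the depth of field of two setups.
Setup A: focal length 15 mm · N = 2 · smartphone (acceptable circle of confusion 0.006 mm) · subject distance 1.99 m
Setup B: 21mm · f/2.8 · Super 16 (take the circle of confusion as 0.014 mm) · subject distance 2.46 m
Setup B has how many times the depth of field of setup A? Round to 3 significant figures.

2.64

Setup A: H = 15²/(2×0.006) + 15 ≈ 18765.0 mm; DoF = Df − Dn = 2224.29 − 1800.36 ≈ 423.93 mm.
Setup B: H = 21²/(2.8×0.014) + 21 ≈ 11271.0 mm; DoF = Df − Dn = 3141.0 − 2021.7 ≈ 1119.3 mm.
Ratio = 1119.3 / 423.93 ≈ 2.64.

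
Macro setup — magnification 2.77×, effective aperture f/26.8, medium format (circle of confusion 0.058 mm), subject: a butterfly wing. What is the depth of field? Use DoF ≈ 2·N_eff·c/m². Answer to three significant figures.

0.405 mm

At magnification m, DoF ≈ 2·N_eff·c/m² = 2 × 26.8 × 0.058 / 2.77² = 3.109 / 7.673 ≈ 0.405 mm.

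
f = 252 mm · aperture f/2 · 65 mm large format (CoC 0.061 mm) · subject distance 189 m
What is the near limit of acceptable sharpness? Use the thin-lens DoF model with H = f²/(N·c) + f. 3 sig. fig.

139 m

Hyperfocal distance H = f²/(N·c) + f = 252²/(2 × 0.061) + 252 = 63504/0.122 + 252 ≈ 520776.6 mm ≈ 520.8 m.
Near limit Dn = s·(H − f)/(H + s − 2f) = 189000 × (520776.6 − 252) / (520776.6 + 189000 − 2 × 252) = 189000 × 520524.6 / 709272.6 ≈ 138704 mm ≈ 139 m.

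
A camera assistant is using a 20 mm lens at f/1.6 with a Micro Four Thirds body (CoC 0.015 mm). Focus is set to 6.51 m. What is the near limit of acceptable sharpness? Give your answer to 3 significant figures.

Hyperfocal distance H = f²/(N·c) + f = 20²/(1.6 × 0.015) + 20 = 400/0.024 + 20 ≈ 16686.7 mm ≈ 16.69 m.
Near limit Dn = s·(H − f)/(H + s − 2f) = 6510 × (16686.7 − 20) / (16686.7 + 6510 − 2 × 20) = 6510 × 16666.7 / 23156.7 ≈ 4685.5 mm ≈ 4.69 m.

4.69 m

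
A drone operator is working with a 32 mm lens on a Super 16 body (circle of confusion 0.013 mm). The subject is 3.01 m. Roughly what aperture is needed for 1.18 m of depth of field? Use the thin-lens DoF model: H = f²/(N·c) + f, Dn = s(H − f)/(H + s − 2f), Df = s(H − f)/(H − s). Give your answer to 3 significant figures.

Write h = H − f = f²/(N·c). The thin-lens limits are Dn = s·h/(h + (s−f)) and Df = s·h/(h − (s−f)), so DoF = Df − Dn = 2·s·(s−f)·h / (h² − (s−f)²).
That is a quadratic in h: DoF·h² − 2·s·(s−f)·h − DoF·(s−f)² = 0 ⇒ h = (s−f)·(s + √(s² + DoF²)) / DoF = 2978 × (3010 + √(3010² + 1180²)) / 1180 = 2978 × (3010 + 3233.03) / 1180 ≈ 15756 mm.
Then N = f²/(c·h) = 32² / (0.013 × 15756) = 1024 / 204.82 ≈ 5.

f/5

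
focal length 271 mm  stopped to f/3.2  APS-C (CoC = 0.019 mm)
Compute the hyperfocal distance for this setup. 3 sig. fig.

Hyperfocal distance H = f²/(N·c) + f = 271²/(3.2 × 0.019) + 271 = 73441/0.0608 + 271 ≈ 1208182.2 mm ≈ 1210 m.

1210 m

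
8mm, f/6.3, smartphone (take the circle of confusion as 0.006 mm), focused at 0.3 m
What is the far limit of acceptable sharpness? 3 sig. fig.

363 mm

Hyperfocal distance H = f²/(N·c) + f = 8²/(6.3 × 0.006) + 8 = 64/0.0378 + 8 ≈ 1701.1 mm ≈ 1.701 m.
Far limit Df = s·(H − f)/(H − s) = 300 × (1701.1 − 8) / (1701.1 − 300) = 300 × 1693.1 / 1401.1 ≈ 362.52 mm.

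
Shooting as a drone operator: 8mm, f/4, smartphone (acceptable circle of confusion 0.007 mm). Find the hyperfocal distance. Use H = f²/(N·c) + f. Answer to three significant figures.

Hyperfocal distance H = f²/(N·c) + f = 8²/(4 × 0.007) + 8 = 64/0.028 + 8 ≈ 2293.7 mm ≈ 2.29 m.

2.29 m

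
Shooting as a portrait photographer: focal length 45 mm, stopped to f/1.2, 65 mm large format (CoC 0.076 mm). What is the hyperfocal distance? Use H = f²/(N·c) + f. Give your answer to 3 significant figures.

22.2 m

Hyperfocal distance H = f²/(N·c) + f = 45²/(1.2 × 0.076) + 45 = 2025/0.0912 + 45 ≈ 22248.9 mm ≈ 22.2 m.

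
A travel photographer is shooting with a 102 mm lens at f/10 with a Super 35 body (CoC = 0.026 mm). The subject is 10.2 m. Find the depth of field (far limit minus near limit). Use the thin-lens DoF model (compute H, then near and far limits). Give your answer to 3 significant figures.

Hyperfocal distance H = f²/(N·c) + f = 102²/(10 × 0.026) + 102 = 10404/0.26 + 102 ≈ 40117.4 mm ≈ 40.12 m.
Near limit Dn = s·(H − f)/(H + s − 2f) = 10200 × (40117.4 − 102) / (40117.4 + 10200 − 2 × 102) = 10200 × 40015.4 / 50113.4 ≈ 8144.7 mm.
Far limit Df = s·(H − f)/(H − s) = 10200 × (40117.4 − 102) / (40117.4 − 10200) = 10200 × 40015.4 / 29917.4 ≈ 13642.8 mm.
Depth of field = Df − Dn = 13642.8 − 8144.7 ≈ 5498.1 mm ≈ 5.50 m.

5.50 m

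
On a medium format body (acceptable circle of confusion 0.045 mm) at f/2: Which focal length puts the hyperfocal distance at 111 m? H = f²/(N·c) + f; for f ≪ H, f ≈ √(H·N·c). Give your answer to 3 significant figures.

99.9 mm

From H = f²/(N·c) + f, with f ≪ H: f ≈ √(H·N·c) = √(111000 × 2 × 0.045) = √9990.0 ≈ 99.95 mm.
Exact: f² + N·c·f − N·c·H = 0 ⇒ f = (−N·c + √((N·c)² + 4·N·c·H))/2 = (−0.09 + √39960)/2 ≈ 99.905 mm ≈ 99.9 mm.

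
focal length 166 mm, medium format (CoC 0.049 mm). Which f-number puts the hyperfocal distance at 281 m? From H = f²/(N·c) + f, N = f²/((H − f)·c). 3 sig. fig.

f/2.00

Rearrange H = f²/(N·c) + f for N: N = f² / ((H − f)·c).
N = 166² / ((281000 − 166) × 0.049) = 27556 / 13761 ≈ 2.00.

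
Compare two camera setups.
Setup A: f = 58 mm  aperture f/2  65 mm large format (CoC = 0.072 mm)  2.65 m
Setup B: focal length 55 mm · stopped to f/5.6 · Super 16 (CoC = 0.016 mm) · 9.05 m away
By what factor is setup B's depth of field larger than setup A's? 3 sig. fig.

8.72

Setup A: H = 58²/(2×0.072) + 58 ≈ 23419.1 mm; DoF = Df − Dn = 2980.72 − 2385.34 ≈ 595.38 mm.
Setup B: H = 55²/(5.6×0.016) + 55 ≈ 33816.2 mm; DoF = Df − Dn = 12336.9 − 7146.1 ≈ 5190.8 mm.
Ratio = 5190.8 / 595.38 ≈ 8.72.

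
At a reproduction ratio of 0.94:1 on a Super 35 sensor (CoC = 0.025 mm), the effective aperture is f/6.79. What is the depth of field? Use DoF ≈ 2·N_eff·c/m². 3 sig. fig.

At magnification m, DoF ≈ 2·N_eff·c/m² = 2 × 6.79 × 0.025 / 0.94² = 0.3395 / 0.8836 ≈ 0.384 mm.

0.384 mm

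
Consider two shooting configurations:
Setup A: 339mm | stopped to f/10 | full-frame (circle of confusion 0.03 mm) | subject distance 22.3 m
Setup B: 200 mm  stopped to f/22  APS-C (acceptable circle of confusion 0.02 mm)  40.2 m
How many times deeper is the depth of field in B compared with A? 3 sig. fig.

17.1

Setup A: H = 339²/(10×0.03) + 339 ≈ 383409.0 mm; DoF = Df − Dn = 23656.2 − 21090.9 ≈ 2565.3 mm.
Setup B: H = 200²/(22×0.02) + 200 ≈ 91109.1 mm; DoF = Df − Dn = 71786 − 27917 ≈ 43869 mm.
Ratio = 43869 / 2565.3 ≈ 17.1.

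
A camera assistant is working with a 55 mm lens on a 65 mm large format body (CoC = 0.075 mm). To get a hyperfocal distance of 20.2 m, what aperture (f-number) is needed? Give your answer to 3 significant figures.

Rearrange H = f²/(N·c) + f for N: N = f² / ((H − f)·c).
N = 55² / ((20200 − 55) × 0.075) = 3025 / 1511 ≈ 2.00.

f/2.00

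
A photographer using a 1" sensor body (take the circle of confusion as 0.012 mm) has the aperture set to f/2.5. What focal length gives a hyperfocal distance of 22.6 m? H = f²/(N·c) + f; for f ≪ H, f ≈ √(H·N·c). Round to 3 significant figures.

26.0 mm

From H = f²/(N·c) + f, with f ≪ H: f ≈ √(H·N·c) = √(22600 × 2.5 × 0.012) = √678.00 ≈ 26.04 mm.
The +f correction barely moves this — solving exactly, f² + N·c·f − N·c·H = 0 ⇒ f = (−N·c + √((N·c)² + 4·N·c·H))/2 = (−0.03 + √2712.0)/2 ≈ 26.023 mm, so f ≈ 26.0 mm.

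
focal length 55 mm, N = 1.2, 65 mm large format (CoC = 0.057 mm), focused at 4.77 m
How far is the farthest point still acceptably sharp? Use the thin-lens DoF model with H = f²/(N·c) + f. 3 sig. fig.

Hyperfocal distance H = f²/(N·c) + f = 55²/(1.2 × 0.057) + 55 = 3025/0.0684 + 55 ≈ 44280.1 mm ≈ 44.28 m.
Far limit Df = s·(H − f)/(H − s) = 4770 × (44280.1 − 55) / (44280.1 − 4770) = 4770 × 44225.1 / 39510.1 ≈ 5339.2 mm ≈ 5.34 m.

5.34 m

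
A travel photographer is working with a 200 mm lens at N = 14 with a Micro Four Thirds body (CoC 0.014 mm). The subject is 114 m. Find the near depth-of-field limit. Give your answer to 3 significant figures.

Hyperfocal distance H = f²/(N·c) + f = 200²/(14 × 0.014) + 200 = 40000/0.196 + 200 ≈ 204281.6 mm ≈ 204.3 m.
Near limit Dn = s·(H − f)/(H + s − 2f) = 114000 × (204281.6 − 200) / (204281.6 + 114000 − 2 × 200) = 114000 × 204081.6 / 317881.6 ≈ 73189 mm ≈ 73.2 m.

73.2 m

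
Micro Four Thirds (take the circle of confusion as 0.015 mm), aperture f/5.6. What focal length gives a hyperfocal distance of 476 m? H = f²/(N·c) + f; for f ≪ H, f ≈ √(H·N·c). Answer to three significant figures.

200 mm

From H = f²/(N·c) + f, with f ≪ H: f ≈ √(H·N·c) = √(476000 × 5.6 × 0.015) = √39984 ≈ 200.0 mm.
The +f correction barely moves this — solving exactly, f² + N·c·f − N·c·H = 0 ⇒ f = (−N·c + √((N·c)² + 4·N·c·H))/2 = (−0.084 + √159936)/2 ≈ 199.92 mm, so f ≈ 200 mm.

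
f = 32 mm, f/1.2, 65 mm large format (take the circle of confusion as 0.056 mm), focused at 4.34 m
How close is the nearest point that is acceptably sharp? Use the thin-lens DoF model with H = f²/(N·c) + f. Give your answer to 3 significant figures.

Hyperfocal distance H = f²/(N·c) + f = 32²/(1.2 × 0.056) + 32 = 1024/0.0672 + 32 ≈ 15270.1 mm ≈ 15.27 m.
Near limit Dn = s·(H − f)/(H + s − 2f) = 4340 × (15270.1 − 32) / (15270.1 + 4340 − 2 × 32) = 4340 × 15238.1 / 19546.1 ≈ 3383.5 mm ≈ 3.38 m.

3.38 m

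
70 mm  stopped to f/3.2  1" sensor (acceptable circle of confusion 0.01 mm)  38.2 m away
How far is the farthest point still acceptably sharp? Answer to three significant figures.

50.9 m

Hyperfocal distance H = f²/(N·c) + f = 70²/(3.2 × 0.01) + 70 = 4900/0.032 + 70 ≈ 153195.0 mm ≈ 153.2 m.
Far limit Df = s·(H − f)/(H − s) = 38200 × (153195.0 − 70) / (153195.0 − 38200) = 38200 × 153125.0 / 114995.0 ≈ 50866 mm ≈ 50.9 m.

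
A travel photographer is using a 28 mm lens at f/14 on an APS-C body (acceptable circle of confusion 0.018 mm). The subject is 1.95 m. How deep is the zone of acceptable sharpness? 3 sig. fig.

3.90 m

Hyperfocal distance H = f²/(N·c) + f = 28²/(14 × 0.018) + 28 = 784/0.252 + 28 ≈ 3139.1 mm ≈ 3.139 m.
Near limit Dn = s·(H − f)/(H + s − 2f) = 1950 × (3139.1 − 28) / (3139.1 + 1950 − 2 × 28) = 1950 × 3111.1 / 5033.1 ≈ 1205.4 mm.
Far limit Df = s·(H − f)/(H − s) = 1950 × (3139.1 − 28) / (3139.1 − 1950) = 1950 × 3111.1 / 1189.1 ≈ 5101.9 mm.
Depth of field = Df − Dn = 5101.9 − 1205.4 ≈ 3896.5 mm ≈ 3.90 m.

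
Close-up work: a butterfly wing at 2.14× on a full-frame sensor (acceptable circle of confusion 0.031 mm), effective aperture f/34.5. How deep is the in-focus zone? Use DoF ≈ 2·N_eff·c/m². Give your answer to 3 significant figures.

0.467 mm

At magnification m, DoF ≈ 2·N_eff·c/m² = 2 × 34.5 × 0.031 / 2.14² = 2.139 / 4.58 ≈ 0.467 mm.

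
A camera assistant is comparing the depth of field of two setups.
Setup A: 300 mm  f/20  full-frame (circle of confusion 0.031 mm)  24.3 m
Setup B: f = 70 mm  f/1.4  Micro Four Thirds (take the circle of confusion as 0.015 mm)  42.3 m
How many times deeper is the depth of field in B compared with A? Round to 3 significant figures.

1.92

Setup A: H = 300²/(20×0.031) + 300 ≈ 145461.3 mm; DoF = Df − Dn = 29113.4 − 20852.4 ≈ 8261.0 mm.
Setup B: H = 70²/(1.4×0.015) + 70 ≈ 233403.3 mm; DoF = Df − Dn = 51647 − 35818 ≈ 15829 mm.
Ratio = 15829 / 8261.0 ≈ 1.92.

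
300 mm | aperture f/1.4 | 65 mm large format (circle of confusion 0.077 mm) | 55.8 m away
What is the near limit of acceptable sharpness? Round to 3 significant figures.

Hyperfocal distance H = f²/(N·c) + f = 300²/(1.4 × 0.077) + 300 = 90000/0.1078 + 300 ≈ 835179.4 mm ≈ 835.2 m.
Near limit Dn = s·(H − f)/(H + s − 2f) = 55800 × (835179.4 − 300) / (835179.4 + 55800 − 2 × 300) = 55800 × 834879.4 / 890379.4 ≈ 52322 mm ≈ 52.3 m.

52.3 m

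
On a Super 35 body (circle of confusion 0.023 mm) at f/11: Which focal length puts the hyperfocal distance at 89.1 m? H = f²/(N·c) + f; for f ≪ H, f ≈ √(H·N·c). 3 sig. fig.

From H = f²/(N·c) + f, with f ≪ H: f ≈ √(H·N·c) = √(89100 × 11 × 0.023) = √22542 ≈ 150.1 mm.
The +f correction barely moves this — solving exactly, f² + N·c·f − N·c·H = 0 ⇒ f = (−N·c + √((N·c)² + 4·N·c·H))/2 = (−0.253 + √90169)/2 ≈ 150.01 mm, so f ≈ 150 mm.

150 mm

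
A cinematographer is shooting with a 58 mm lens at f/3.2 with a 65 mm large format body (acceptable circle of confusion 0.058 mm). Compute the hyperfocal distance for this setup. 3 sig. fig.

Hyperfocal distance H = f²/(N·c) + f = 58²/(3.2 × 0.058) + 58 = 3364/0.1856 + 58 ≈ 18183.0 mm ≈ 18.2 m.

18.2 m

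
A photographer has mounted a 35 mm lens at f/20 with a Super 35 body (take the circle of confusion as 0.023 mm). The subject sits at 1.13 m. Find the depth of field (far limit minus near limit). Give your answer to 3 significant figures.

Hyperfocal distance H = f²/(N·c) + f = 35²/(20 × 0.023) + 35 = 1225/0.46 + 35 ≈ 2698.0 mm ≈ 2.698 m.
Near limit Dn = s·(H − f)/(H + s − 2f) = 1130 × (2698.0 − 35) / (2698.0 + 1130 − 2 × 35) = 1130 × 2663.0 / 3758.0 ≈ 800.7 mm.
Far limit Df = s·(H − f)/(H − s) = 1130 × (2698.0 − 35) / (2698.0 − 1130) = 1130 × 2663.0 / 1568.0 ≈ 1919.1 mm.
Depth of field = Df − Dn = 1919.1 − 800.7 ≈ 1118.4 mm ≈ 1.12 m.

1.12 m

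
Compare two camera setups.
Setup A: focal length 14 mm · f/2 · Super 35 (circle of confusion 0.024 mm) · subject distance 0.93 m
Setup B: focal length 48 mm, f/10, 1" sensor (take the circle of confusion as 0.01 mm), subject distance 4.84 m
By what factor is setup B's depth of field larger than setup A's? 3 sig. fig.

4.79

Setup A: H = 14²/(2×0.024) + 14 ≈ 4097.3 mm; DoF = Df − Dn = 1198.96 − 759.60 ≈ 439.36 mm.
Setup B: H = 48²/(10×0.01) + 48 ≈ 23088.0 mm; DoF = Df − Dn = 6111.0 − 4006.7 ≈ 2104.3 mm.
Ratio = 2104.3 / 439.36 ≈ 4.79.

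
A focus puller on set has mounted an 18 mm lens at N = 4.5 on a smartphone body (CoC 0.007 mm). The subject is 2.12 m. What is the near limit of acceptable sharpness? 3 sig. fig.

1.76 m

Hyperfocal distance H = f²/(N·c) + f = 18²/(4.5 × 0.007) + 18 = 324/0.0315 + 18 ≈ 10303.7 mm ≈ 10.30 m.
Near limit Dn = s·(H − f)/(H + s − 2f) = 2120 × (10303.7 − 18) / (10303.7 + 2120 − 2 × 18) = 2120 × 10285.7 / 12387.7 ≈ 1760.3 mm ≈ 1.76 m.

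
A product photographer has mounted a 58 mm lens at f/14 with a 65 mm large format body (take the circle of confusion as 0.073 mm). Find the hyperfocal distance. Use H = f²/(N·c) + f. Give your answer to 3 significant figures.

3.35 m

Hyperfocal distance H = f²/(N·c) + f = 58²/(14 × 0.073) + 58 = 3364/1.022 + 58 ≈ 3349.6 mm ≈ 3.35 m.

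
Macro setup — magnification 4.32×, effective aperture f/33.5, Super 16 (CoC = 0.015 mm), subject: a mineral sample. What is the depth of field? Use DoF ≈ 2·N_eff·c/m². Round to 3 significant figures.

0.0539 mm

At magnification m, DoF ≈ 2·N_eff·c/m² = 2 × 33.5 × 0.015 / 4.32² = 1.005 / 18.66 ≈ 0.0539 mm.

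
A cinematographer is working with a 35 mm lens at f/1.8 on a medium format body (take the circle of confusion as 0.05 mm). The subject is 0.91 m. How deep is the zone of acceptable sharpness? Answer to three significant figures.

Hyperfocal distance H = f²/(N·c) + f = 35²/(1.8 × 0.05) + 35 = 1225/0.09 + 35 ≈ 13646.1 mm ≈ 13.65 m.
Near limit Dn = s·(H − f)/(H + s − 2f) = 910 × (13646.1 − 35) / (13646.1 + 910 − 2 × 35) = 910 × 13611.1 / 14486.1 ≈ 855.03 mm.
Far limit Df = s·(H − f)/(H − s) = 910 × (13646.1 − 35) / (13646.1 − 910) = 910 × 13611.1 / 12736.1 ≈ 972.52 mm.
Depth of field = Df − Dn = 972.52 − 855.03 ≈ 117.49 mm.

117 mm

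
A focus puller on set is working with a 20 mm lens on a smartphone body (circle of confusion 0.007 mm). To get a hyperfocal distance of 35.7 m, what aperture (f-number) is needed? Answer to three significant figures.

Rearrange H = f²/(N·c) + f for N: N = f² / ((H − f)·c).
N = 20² / ((35700 − 20) × 0.007) = 400 / 249.8 ≈ 1.60.

f/1.60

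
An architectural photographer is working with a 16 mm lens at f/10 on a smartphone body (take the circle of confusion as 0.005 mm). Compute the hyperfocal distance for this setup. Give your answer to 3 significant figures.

Hyperfocal distance H = f²/(N·c) + f = 16²/(10 × 0.005) + 16 = 256/0.05 + 16 ≈ 5136.0 mm ≈ 5.14 m.

5.14 m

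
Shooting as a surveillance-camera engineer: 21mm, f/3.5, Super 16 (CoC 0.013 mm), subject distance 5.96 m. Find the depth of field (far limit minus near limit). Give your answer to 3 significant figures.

Hyperfocal distance H = f²/(N·c) + f = 21²/(3.5 × 0.013) + 21 = 441/0.0455 + 21 ≈ 9713.3 mm ≈ 9.713 m.
Near limit Dn = s·(H − f)/(H + s − 2f) = 5960 × (9713.3 − 21) / (9713.3 + 5960 − 2 × 21) = 5960 × 9692.3 / 15631.3 ≈ 3696 mm.
Far limit Df = s·(H − f)/(H − s) = 5960 × (9713.3 − 21) / (9713.3 − 5960) = 5960 × 9692.3 / 3753.3 ≈ 15391 mm.
Depth of field = Df − Dn = 15391 − 3696 ≈ 11695 mm ≈ 11.7 m.

11.7 m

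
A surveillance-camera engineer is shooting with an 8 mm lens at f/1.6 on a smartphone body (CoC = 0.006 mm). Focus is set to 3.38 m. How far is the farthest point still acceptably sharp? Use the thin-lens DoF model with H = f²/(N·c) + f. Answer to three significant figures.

6.84 m

Hyperfocal distance H = f²/(N·c) + f = 8²/(1.6 × 0.006) + 8 = 64/0.0096 + 8 ≈ 6674.7 mm ≈ 6.675 m.
Far limit Df = s·(H − f)/(H − s) = 3380 × (6674.7 − 8) / (6674.7 − 3380) = 3380 × 6666.7 / 3294.7 ≈ 6839.3 mm ≈ 6.84 m.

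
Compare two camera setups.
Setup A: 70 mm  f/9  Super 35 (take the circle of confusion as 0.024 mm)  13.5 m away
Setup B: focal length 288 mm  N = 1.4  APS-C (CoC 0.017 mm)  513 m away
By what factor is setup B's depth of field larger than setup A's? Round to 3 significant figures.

Setup A: H = 70²/(9×0.024) + 70 ≈ 22755.2 mm; DoF = Df − Dn = 33090 − 8480 ≈ 24610 mm.
Setup B: H = 288²/(1.4×0.017) + 288 ≈ 3485330.0 mm; DoF = Df − Dn = 601490 − 447208 ≈ 154282 mm.
Ratio = 154282 / 24610 ≈ 6.27.

6.27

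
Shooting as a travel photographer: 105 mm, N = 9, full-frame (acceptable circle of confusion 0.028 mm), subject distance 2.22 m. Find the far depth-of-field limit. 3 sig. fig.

Hyperfocal distance H = f²/(N·c) + f = 105²/(9 × 0.028) + 105 = 11025/0.252 + 105 ≈ 43855.0 mm ≈ 43.85 m.
Far limit Df = s·(H − f)/(H − s) = 2220 × (43855.0 − 105) / (43855.0 − 2220) = 2220 × 43750.0 / 41635.0 ≈ 2332.8 mm ≈ 2.33 m.

2.33 m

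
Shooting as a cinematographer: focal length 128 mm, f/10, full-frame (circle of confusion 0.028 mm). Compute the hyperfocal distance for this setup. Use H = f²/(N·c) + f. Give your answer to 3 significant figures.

Hyperfocal distance H = f²/(N·c) + f = 128²/(10 × 0.028) + 128 = 16384/0.28 + 128 ≈ 58642.3 mm ≈ 58.6 m.

58.6 m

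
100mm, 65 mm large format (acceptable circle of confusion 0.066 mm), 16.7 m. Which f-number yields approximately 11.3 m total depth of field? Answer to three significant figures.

f/2.80

Write h = H − f = f²/(N·c). The thin-lens limits are Dn = s·h/(h + (s−f)) and Df = s·h/(h − (s−f)), so DoF = Df − Dn = 2·s·(s−f)·h / (h² − (s−f)²).
That is a quadratic in h: DoF·h² − 2·s·(s−f)·h − DoF·(s−f)² = 0 ⇒ h = (s−f)·(s + √(s² + DoF²)) / DoF = 16600 × (16700 + √(16700² + 11300²)) / 11300 = 16600 × (16700 + 20163.8) / 11300 ≈ 54154 mm.
Then N = f²/(c·h) = 100² / (0.066 × 54154) = 10000 / 3574.2 ≈ 2.80.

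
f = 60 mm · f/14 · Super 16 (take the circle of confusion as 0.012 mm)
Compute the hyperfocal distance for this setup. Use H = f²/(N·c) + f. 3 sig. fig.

Hyperfocal distance H = f²/(N·c) + f = 60²/(14 × 0.012) + 60 = 3600/0.168 + 60 ≈ 21488.6 mm ≈ 21.5 m.

21.5 m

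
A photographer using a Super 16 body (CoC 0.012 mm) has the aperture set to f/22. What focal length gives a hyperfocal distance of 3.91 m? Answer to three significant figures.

From H = f²/(N·c) + f, with f ≪ H: f ≈ √(H·N·c) = √(3910 × 22 × 0.012) = √1032.2 ≈ 32.13 mm.
Exact: f² + N·c·f − N·c·H = 0 ⇒ f = (−N·c + √((N·c)² + 4·N·c·H))/2 = (−0.264 + √4129.0)/2 ≈ 31.997 mm ≈ 32.0 mm.

32.0 mm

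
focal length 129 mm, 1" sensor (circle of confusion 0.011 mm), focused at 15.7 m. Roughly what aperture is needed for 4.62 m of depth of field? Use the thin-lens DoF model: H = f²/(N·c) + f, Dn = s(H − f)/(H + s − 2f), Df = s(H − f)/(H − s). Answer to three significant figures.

Write h = H − f = f²/(N·c). The thin-lens limits are Dn = s·h/(h + (s−f)) and Df = s·h/(h − (s−f)), so DoF = Df − Dn = 2·s·(s−f)·h / (h² − (s−f)²).
That is a quadratic in h: DoF·h² − 2·s·(s−f)·h − DoF·(s−f)² = 0 ⇒ h = (s−f)·(s + √(s² + DoF²)) / DoF = 15571 × (15700 + √(15700² + 4620²)) / 4620 = 15571 × (15700 + 16365.6) / 4620 ≈ 108072 mm.
Then N = f²/(c·h) = 129² / (0.011 × 108072) = 16641 / 1188.8 ≈ 14.

f/14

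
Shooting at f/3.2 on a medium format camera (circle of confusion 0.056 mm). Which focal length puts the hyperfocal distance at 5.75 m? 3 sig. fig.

From H = f²/(N·c) + f, with f ≪ H: f ≈ √(H·N·c) = √(5750 × 3.2 × 0.056) = √1030.4 ≈ 32.10 mm.
Exact: f² + N·c·f − N·c·H = 0 ⇒ f = (−N·c + √((N·c)² + 4·N·c·H))/2 = (−0.1792 + √4121.6)/2 ≈ 32.010 mm ≈ 32.0 mm.

32.0 mm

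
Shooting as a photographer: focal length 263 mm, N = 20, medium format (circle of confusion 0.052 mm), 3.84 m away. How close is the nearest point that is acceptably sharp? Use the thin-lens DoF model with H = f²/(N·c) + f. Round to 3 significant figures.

Hyperfocal distance H = f²/(N·c) + f = 263²/(20 × 0.052) + 263 = 69169/1.04 + 263 ≈ 66771.7 mm ≈ 66.77 m.
Near limit Dn = s·(H − f)/(H + s − 2f) = 3840 × (66771.7 − 263) / (66771.7 + 3840 − 2 × 263) = 3840 × 66508.7 / 70085.7 ≈ 3644.0 mm ≈ 3.64 m.

3.64 m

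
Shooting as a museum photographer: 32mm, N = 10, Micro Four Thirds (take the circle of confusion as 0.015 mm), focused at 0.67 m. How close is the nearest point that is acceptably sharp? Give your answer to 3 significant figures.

0.613 m

Hyperfocal distance H = f²/(N·c) + f = 32²/(10 × 0.015) + 32 = 1024/0.15 + 32 ≈ 6858.7 mm ≈ 6.859 m.
Near limit Dn = s·(H − f)/(H + s − 2f) = 670 × (6858.7 − 32) / (6858.7 + 670 − 2 × 32) = 670 × 6826.7 / 7464.7 ≈ 612.74 mm ≈ 0.613 m.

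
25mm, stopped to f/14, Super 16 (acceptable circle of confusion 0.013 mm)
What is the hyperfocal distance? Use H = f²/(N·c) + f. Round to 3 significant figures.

3.46 m

Hyperfocal distance H = f²/(N·c) + f = 25²/(14 × 0.013) + 25 = 625/0.182 + 25 ≈ 3459.1 mm ≈ 3.46 m.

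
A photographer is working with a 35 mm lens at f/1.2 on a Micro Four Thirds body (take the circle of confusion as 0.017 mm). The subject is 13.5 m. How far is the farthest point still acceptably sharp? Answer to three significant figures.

Hyperfocal distance H = f²/(N·c) + f = 35²/(1.2 × 0.017) + 35 = 1225/0.0204 + 35 ≈ 60084.0 mm ≈ 60.08 m.
Far limit Df = s·(H − f)/(H − s) = 13500 × (60084.0 − 35) / (60084.0 − 13500) = 13500 × 60049.0 / 46584.0 ≈ 17402 mm ≈ 17.4 m.

17.4 m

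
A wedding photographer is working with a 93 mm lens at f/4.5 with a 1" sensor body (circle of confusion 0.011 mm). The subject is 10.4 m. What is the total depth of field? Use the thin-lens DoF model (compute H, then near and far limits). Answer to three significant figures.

1.23 m

Hyperfocal distance H = f²/(N·c) + f = 93²/(4.5 × 0.011) + 93 = 8649/0.0495 + 93 ≈ 174820.3 mm ≈ 174.8 m.
Near limit Dn = s·(H − f)/(H + s − 2f) = 10400 × (174820.3 − 93) / (174820.3 + 10400 − 2 × 93) = 10400 × 174727.3 / 185034.3 ≈ 9820.7 mm.
Far limit Df = s·(H − f)/(H − s) = 10400 × (174820.3 − 93) / (174820.3 − 10400) = 10400 × 174727.3 / 164420.3 ≈ 11051.9 mm.
Depth of field = Df − Dn = 11051.9 − 9820.7 ≈ 1231.2 mm ≈ 1.23 m.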